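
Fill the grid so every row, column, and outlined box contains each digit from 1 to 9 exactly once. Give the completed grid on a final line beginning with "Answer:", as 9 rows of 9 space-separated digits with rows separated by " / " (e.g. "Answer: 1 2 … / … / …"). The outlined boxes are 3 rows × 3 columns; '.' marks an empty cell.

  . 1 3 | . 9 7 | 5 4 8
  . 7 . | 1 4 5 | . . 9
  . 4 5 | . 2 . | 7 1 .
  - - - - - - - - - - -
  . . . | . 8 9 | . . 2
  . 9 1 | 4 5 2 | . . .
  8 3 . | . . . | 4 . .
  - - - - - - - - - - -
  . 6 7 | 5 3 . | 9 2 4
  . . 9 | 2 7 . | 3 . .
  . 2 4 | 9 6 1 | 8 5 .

Step 1. [r5c7∈{6}] r5c7 has the single candidate 6. So r5c7=6.
Step 2. [r1c4∈{6}] r1c4's peers cover all but 6, so r1c4=6.
Step 3. [r2c8∈{3,6}] row 2 places 3 nowhere but r2c8 ⇒ r2c8=3.
Step 4. [r4c8∈{7}] nothing but 7 survives at r4c8 ⇒ r4c8=7.
Step 5. [r4c3∈{6}] r4c3 is down to just 6 ⇒ r4c3=6.
Step 6. [r8c9∈{1,6}] 1 has one home in box 9: r8c9 ⇒ r8c9=1.
Step 7. [r8c2∈{5,8}] r8c2 is the only open cell in col 2 admitting 8 ⇒ r8c2=8.
Step 8. [r2c7∈{2}] only 2 remains possible at r2c7, so r2c7=2.
Step 9. [r3c4∈{3,8}] 8 has one home in col 4: r3c4. So r3c4=8.
Step 10. [r2c1∈{6}] nothing but 6 survives at r2c1 ⇒ r2c1=6.
Step 11. [r4c1∈{4,5}] r4c1 is the only open cell in row 4 admitting 4, so r4c1=4.
Step 12. [r9c1∈{3}] r9c1's peers cover all but 3, so r9c1=3.
Step 13. [r3c6∈{3}] nothing but 3 survives at r3c6, so r3c6=3.
Step 14. [r1c1∈{2}] only 2 remains possible at r1c1 ⇒ r1c1=2.
Step 15. [r5c8∈{8}] r5c8 is down to just 8. So r5c8=8.
Step 16. [r6c4∈{7}] only 7 remains possible at r6c4, so r6c4=7.
Step 17. [r4c4∈{3}] r4c4 has the single candidate 3, so r4c4=3.
Step 18. [r6c8∈{9}] nothing but 9 survives at r6c8. So r6c8=9.
Step 19. [r4c7∈{1}] r4c7 has the single candidate 1. So r4c7=1.
Step 20. [r8c6∈{4}] r8c6 has the single candidate 4. So r8c6=4.
Step 21. [r8c8∈{6}] r8c8 is down to just 6. So r8c8=6.
Step 22. [r4c2∈{5}] r4c2's peers cover all but 5 ⇒ r4c2=5.
Step 23. [r8c1∈{5}] r8c1 is down to just 5 ⇒ r8c1=5.
Step 24. [r3c1∈{9}] r3c1 has the single candidate 9 ⇒ r3c1=9.
Step 25. [r5c1∈{7}] only 7 remains possible at r5c1 ⇒ r5c1=7.
Step 26. [r7c6∈{8}] r7c6 has the single candidate 8 ⇒ r7c6=8.
Step 27. [r6c5∈{1}] nothing but 1 survives at r6c5 ⇒ r6c5=1.
Step 28. [r6c6∈{6}] r6c6 has the single candidate 6. So r6c6=6.
Step 29. [r9c9∈{7}] r9c9's peers cover all but 7. So r9c9=7.
Step 30. [r3c9∈{6}] nothing but 6 survives at r3c9, so r3c9=6.
Step 31. [r6c9∈{5}] r6c9's peers cover all but 5 ⇒ r6c9=5.
Step 32. [r5c9∈{3}] r5c9's peers cover all but 3 ⇒ r5c9=3.
Step 33. [r6c3∈{2}] only 2 remains possible at r6c3. So r6c3=2.
Step 34. [r7c1∈{1}] r7c1 is down to just 1, so r7c1=1.
Step 35. [r2c3∈{8}] r2c3's peers cover all but 8 ⇒ r2c3=8.

Answer: 2 1 3 6 9 7 5 4 8 / 6 7 8 1 4 5 2 3 9 / 9 4 5 8 2 3 7 1 6 / 4 5 6 3 8 9 1 7 2 / 7 9 1 4 5 2 6 8 3 / 8 3 2 7 1 6 4 9 5 / 1 6 7 5 3 8 9 2 4 / 5 8 9 2 7 4 3 6 1 / 3 2 4 9 6 1 8 5 7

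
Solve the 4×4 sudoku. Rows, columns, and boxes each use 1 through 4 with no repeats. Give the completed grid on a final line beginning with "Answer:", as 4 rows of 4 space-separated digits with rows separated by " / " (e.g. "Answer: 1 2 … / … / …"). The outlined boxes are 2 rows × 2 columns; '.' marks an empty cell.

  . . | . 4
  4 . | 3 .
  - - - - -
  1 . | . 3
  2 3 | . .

Step 1. [r2c4∈{1,2}] in col 4, 2 fits only at r2c4, so r2c4=2.
Step 2. [r1c3∈{1}] only 1 remains possible at r1c3 ⇒ r1c3=1.
Step 3. [r3c3∈{2,4}] 2 has one home in row 3: r3c3 ⇒ r3c3=2.
Step 4. [r1c1∈{3}] r1c1's peers cover all but 3, so r1c1=3.
Step 5. [r4c4∈{1}] only 1 remains possible at r4c4. So r4c4=1.
Step 6. [r1c2∈{2}] nothing but 2 survives at r1c2 ⇒ r1c2=2.
Step 7. [r4c3∈{4}] r4c3's peers cover all but 4 ⇒ r4c3=4.
Step 8. [r3c2∈{4}] r3c2's peers cover all but 4, so r3c2=4.
Step 9. [r2c2∈{1}] nothing but 1 survives at r2c2, so r2c2=1.

Answer: 3 2 1 4 / 4 1 3 2 / 1 4 2 3 / 2 3 4 1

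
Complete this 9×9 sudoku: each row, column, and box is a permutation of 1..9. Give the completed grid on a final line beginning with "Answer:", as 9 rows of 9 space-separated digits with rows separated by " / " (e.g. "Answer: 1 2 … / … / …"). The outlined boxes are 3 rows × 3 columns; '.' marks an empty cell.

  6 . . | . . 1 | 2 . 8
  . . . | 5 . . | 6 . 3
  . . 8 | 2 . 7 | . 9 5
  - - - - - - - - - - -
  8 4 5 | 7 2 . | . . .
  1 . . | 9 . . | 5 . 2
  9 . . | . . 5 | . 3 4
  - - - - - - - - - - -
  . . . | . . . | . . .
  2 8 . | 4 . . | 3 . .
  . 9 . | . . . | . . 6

Step 1. [r3c5∈{3,4,6}] row 3 places 6 nowhere but r3c5, so r3c5=6.
Step 2. [r4c6∈{3,6}] in row 4, 3 fits only at r4c6. So r4c6=3.
Step 3. [r1c4∈{3}] nothing but 3 survives at r1c4. So r1c4=3.
Step 4. [r1c2∈{5,7}] across row 1, 5 lands solely at r1c2 ⇒ r1c2=5.
Step 5. [r4c8∈{1,6}] r4c8 is the only open cell in row 4 admitting 6, so r4c8=6.
Step 6. [r8c8∈{1,5,7}] within box 3, every 7-candidate lies in col 8. So r8c8≠7.
Step 7. [r5c8∈{7,8}] within box 3, every 7-candidate lies in col 8, so r5c8≠7.
Step 8. [r6c7∈{1,7,8}] r6c7 is the only open cell in box 6 admitting 7 ⇒ r6c7=7.
Step 9. [r5c8∈{8}] only 8 remains possible at r5c8, so r5c8=8.
Step 10. [r5c5∈{4}] r5c5 is down to just 4, so r5c5=4.
Step 11. [r1c5∈{9}] r1c5 has the single candidate 9. So r1c5=9.
Step 12. [r5c6∈{6}] r5c6 is down to just 6 ⇒ r5c6=6.
Step 13. [r8c3∈{1,6,7}] in row 8, 6 fits only at r8c3. So r8c3=6.
Step 14. [r2c3∈{1,2,4,7,9}] in row 2, 9 fits only at r2c3, so r2c3=9.
Step 15. [r2c5∈{8}] r2c5 is down to just 8. So r2c5=8.
Step 16. [r6c5∈{1}] r6c5 is down to just 1 ⇒ r6c5=1.
Step 17. [r2c2∈{1,2,7}] 2 has one home in row 2: r2c2 ⇒ r2c2=2.
Step 18. [r2c8∈{1,4,7}] in row 2, 1 fits only at r2c8. So r2c8=1.
Step 19. [r8c9∈{1,7,9}] in row 8, 1 fits only at r8c9, so r8c9=1.
Step 20. [r7c9∈{7,9}] col 9 places 7 nowhere but r7c9 ⇒ r7c9=7.
Step 21. [r3c7∈{4}] r3c7 has the single candidate 4, so r3c7=4.
Step 22. [r1c3∈{4,7}] r1c3 is the only open cell in row 1 admitting 4 ⇒ r1c3=4.
Step 23. [r3c1∈{3}] r3c1 has the single candidate 3. So r3c1=3.
Step 24. [r8c8∈{5}] only 5 remains possible at r8c8. So r8c8=5.
Step 25. [r7c7∈{8,9}] r7c7 is the only open cell in box 9 admitting 9 ⇒ r7c7=9.
Step 26. [r7c4∈{1,6,8}] in row 7, 6 fits only at r7c4. So r7c4=6.
Step 27. [r7c6∈{2,8}] 8 has one home in row 7: r7c6 ⇒ r7c6=8.
Step 28. [r5c2∈{3,7}] across col 2, 7 lands solely at r5c2 ⇒ r5c2=7.
Step 29. [r9c3∈{1,3,7}] r9c3 is the only open cell in col 3 admitting 7, so r9c3=7.
Step 30. [r7c2∈{1,3}] 3 has one home in col 2: r7c2 ⇒ r7c2=3.
Step 31. [r7c8∈{2,4}] r7c8 is the only open cell in row 7 admitting 2, so r7c8=2.
Step 32. [r7c5∈{5}] r7c5's peers cover all but 5. So r7c5=5.
Step 33. [r9c1∈{4,5}] across row 9, 5 lands solely at r9c1 ⇒ r9c1=5.
Step 34. [r3c2∈{1}] only 1 remains possible at r3c2. So r3c2=1.
Step 35. [r6c4∈{8}] r6c4 is down to just 8, so r6c4=8.
Step 36. [r9c6∈{2}] r9c6 is down to just 2, so r9c6=2.
Step 37. [r1c8∈{7}] r1c8's peers cover all but 7, so r1c8=7.
Step 38. [r9c8∈{4}] only 4 remains possible at r9c8. So r9c8=4.
Step 39. [r6c3∈{2}] r6c3's peers cover all but 2, so r6c3=2.
Step 40. [r8c5∈{7}] only 7 remains possible at r8c5 ⇒ r8c5=7.
Step 41. [r9c4∈{1}] r9c4 is down to just 1, so r9c4=1.
Step 42. [r9c5∈{3}] r9c5 has the single candidate 3 ⇒ r9c5=3.
Step 43. [r2c6∈{4}] r2c6 has the single candidate 4, so r2c6=4.
Step 44. [r4c9∈{9}] r4c9 has the single candidate 9, so r4c9=9.
Step 45. [r4c7∈{1}] r4c7 is down to just 1. So r4c7=1.
Step 46. [r7c1∈{4}] nothing but 4 survives at r7c1 ⇒ r7c1=4.
Step 47. [r5c3∈{3}] nothing but 3 survives at r5c3 ⇒ r5c3=3.
Step 48. [r2c1∈{7}] only 7 remains possible at r2c1 ⇒ r2c1=7.
Step 49. [r6c2∈{6}] r6c2's peers cover all but 6. So r6c2=6.
Step 50. [r9c7∈{8}] only 8 remains possible at r9c7, so r9c7=8.
Step 51. [r7c3∈{1}] r7c3 is down to just 1, so r7c3=1.
Step 52. [r8c6∈{9}] r8c6 has the single candidate 9. So r8c6=9.

Answer: 6 5 4 3 9 1 2 7 8 / 7 2 9 5 8 4 6 1 3 / 3 1 8 2 6 7 4 9 5 / 8 4 5 7 2 3 1 6 9 / 1 7 3 9 4 6 5 8 2 / 9 6 2 8 1 5 7 3 4 / 4 3 1 6 5 8 9 2 7 / 2 8 6 4 7 9 3 5 1 / 5 9 7 1 3 2 8 4 6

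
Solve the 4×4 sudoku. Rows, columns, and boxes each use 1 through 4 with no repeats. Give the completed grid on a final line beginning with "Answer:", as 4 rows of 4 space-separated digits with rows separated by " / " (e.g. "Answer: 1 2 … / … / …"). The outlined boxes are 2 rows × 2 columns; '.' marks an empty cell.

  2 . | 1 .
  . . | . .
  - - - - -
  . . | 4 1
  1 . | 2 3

Step 1. [r2c1∈{3,4}] across col 1, 4 lands solely at r2c1. So r2c1=4.
Step 2. [r1c2∈{3}] r1c2 is down to just 3 ⇒ r1c2=3.
Step 3. [r2c2∈{1}] nothing but 1 survives at r2c2 ⇒ r2c2=1.
Step 4. [r1c4∈{4}] only 4 remains possible at r1c4. So r1c4=4.
Step 5. [r3c1∈{3}] r3c1's peers cover all but 3. So r3c1=3.
Step 6. [r2c4∈{2}] only 2 remains possible at r2c4, so r2c4=2.
Step 7. [r4c2∈{4}] only 4 remains possible at r4c2. So r4c2=4.
Step 8. [r3c2∈{2}] nothing but 2 survives at r3c2, so r3c2=2.
Step 9. [r2c3∈{3}] r2c3 is down to just 3. So r2c3=3.

Answer: 2 3 1 4 / 4 1 3 2 / 3 2 4 1 / 1 4 2 3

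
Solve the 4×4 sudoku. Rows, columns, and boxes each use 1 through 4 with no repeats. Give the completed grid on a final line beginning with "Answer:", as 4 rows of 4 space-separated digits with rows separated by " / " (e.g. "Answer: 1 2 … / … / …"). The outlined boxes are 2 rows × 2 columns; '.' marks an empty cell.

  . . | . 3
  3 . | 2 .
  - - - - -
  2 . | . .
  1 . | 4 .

Step 1. [r3c2∈{3,4}] in row 3, 4 fits only at r3c2, so r3c2=4.
Step 2. [r1c3∈{1}] r1c3's peers cover all but 1, so r1c3=1.
Step 3. [r2c2∈{1}] r2c2 is down to just 1, so r2c2=1.
Step 4. [r2c4∈{4}] only 4 remains possible at r2c4. So r2c4=4.
Step 5. [r3c4∈{1}] r3c4's peers cover all but 1, so r3c4=1.
Step 6. [r4c2∈{3}] nothing but 3 survives at r4c2, so r4c2=3.
Step 7. [r4c4∈{2}] only 2 remains possible at r4c4, so r4c4=2.
Step 8. [r1c1∈{4}] r1c1 has the single candidate 4, so r1c1=4.
Step 9. [r3c3∈{3}] r3c3 has the single candidate 3, so r3c3=3.
Step 10. [r1c2∈{2}] r1c2 is down to just 2. So r1c2=2.

Answer: 4 2 1 3 / 3 1 2 4 / 2 4 3 1 / 1 3 4 2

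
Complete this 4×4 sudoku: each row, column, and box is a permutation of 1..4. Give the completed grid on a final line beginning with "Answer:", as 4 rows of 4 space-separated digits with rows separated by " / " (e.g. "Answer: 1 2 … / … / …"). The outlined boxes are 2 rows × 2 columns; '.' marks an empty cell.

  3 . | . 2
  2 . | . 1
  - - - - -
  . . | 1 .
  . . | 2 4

Step 1. [r2c2∈{4}] only 4 remains possible at r2c2. So r2c2=4.
Step 2. [r4c2∈{1,3}] 3 has one home in row 4: r4c2 ⇒ r4c2=3.
Step 3. [r3c2∈{2}] r3c2 has the single candidate 2. So r3c2=2.
Step 4. [r1c3∈{4}] r1c3's peers cover all but 4, so r1c3=4.
Step 5. [r3c1∈{4}] r3c1 is down to just 4 ⇒ r3c1=4.
Step 6. [r4c1∈{1}] r4c1's peers cover all but 1 ⇒ r4c1=1.
Step 7. [r1c2∈{1}] r1c2 has the single candidate 1, so r1c2=1.
Step 8. [r2c3∈{3}] only 3 remains possible at r2c3, so r2c3=3.
Step 9. [r3c4∈{3}] only 3 remains possible at r3c4. So r3c4=3.

Answer: 3 1 4 2 / 2 4 3 1 / 4 2 1 3 / 1 3 2 4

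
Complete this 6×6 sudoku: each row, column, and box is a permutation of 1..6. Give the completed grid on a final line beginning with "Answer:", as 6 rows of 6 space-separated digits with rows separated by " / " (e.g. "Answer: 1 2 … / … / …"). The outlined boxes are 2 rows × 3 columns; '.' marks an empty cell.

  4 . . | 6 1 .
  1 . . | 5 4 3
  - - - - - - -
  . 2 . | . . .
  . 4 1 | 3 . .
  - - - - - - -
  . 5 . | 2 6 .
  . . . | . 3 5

Step 1. [r3c5∈{5}] r3c5 has the single candidate 5. So r3c5=5.
Step 2. [r2c3∈{2,6}] in row 2, 2 fits only at r2c3. So r2c3=2.
Step 3. [r5c6∈{1,4}] in row 5, 1 fits only at r5c6, so r5c6=1.
Step 4. [r5c3∈{3,4}] r5c3 is the only open cell in row 5 admitting 4 ⇒ r5c3=4.
Step 5. [r6c3∈{6}] r6c3 has the single candidate 6, so r6c3=6.
Step 6. [r3c6∈{4,6}] across col 6, 4 lands solely at r3c6, so r3c6=4.
Step 7. [r3c3∈{3}] r3c3 is down to just 3 ⇒ r3c3=3.
Step 8. [r4c6∈{2,6}] col 6 places 6 nowhere but r4c6, so r4c6=6.
Step 9. [r6c1∈{2}] r6c1 is down to just 2, so r6c1=2.
Step 10. [r4c1∈{5}] r4c1's peers cover all but 5. So r4c1=5.
Step 11. [r6c4∈{4}] r6c4 has the single candidate 4. So r6c4=4.
Step 12. [r1c6∈{2}] r1c6 has the single candidate 2. So r1c6=2.
Step 13. [r1c3∈{5}] r1c3 has the single candidate 5. So r1c3=5.
Step 14. [r3c4∈{1}] r3c4 is down to just 1 ⇒ r3c4=1.
Step 15. [r2c2∈{6}] r2c2 has the single candidate 6. So r2c2=6.
Step 16. [r4c5∈{2}] nothing but 2 survives at r4c5 ⇒ r4c5=2.
Step 17. [r1c2∈{3}] nothing but 3 survives at r1c2, so r1c2=3.
Step 18. [r6c2∈{1}] r6c2's peers cover all but 1 ⇒ r6c2=1.
Step 19. [r3c1∈{6}] only 6 remains possible at r3c1 ⇒ r3c1=6.
Step 20. [r5c1∈{3}] r5c1 is down to just 3 ⇒ r5c1=3.

Answer: 4 3 5 6 1 2 / 1 6 2 5 4 3 / 6 2 3 1 5 4 / 5 4 1 3 2 6 / 3 5 4 2 6 1 / 2 1 6 4 3 5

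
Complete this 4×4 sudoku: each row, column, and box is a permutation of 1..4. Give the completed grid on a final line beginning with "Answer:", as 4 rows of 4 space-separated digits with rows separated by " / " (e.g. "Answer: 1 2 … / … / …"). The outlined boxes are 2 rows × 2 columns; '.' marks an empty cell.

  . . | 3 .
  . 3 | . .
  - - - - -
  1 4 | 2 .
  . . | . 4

Step 1. [r1c1∈{2,4}] row 1 places 4 nowhere but r1c1 ⇒ r1c1=4.
Step 2. [r2c1∈{2}] r2c1 is down to just 2. So r2c1=2.
Step 3. [r2c4∈{1}] r2c4's peers cover all but 1. So r2c4=1.
Step 4. [r4c2∈{2}] nothing but 2 survives at r4c2, so r4c2=2.
Step 5. [r3c4∈{3}] r3c4's peers cover all but 3, so r3c4=3.
Step 6. [r4c3∈{1}] r4c3's peers cover all but 1. So r4c3=1.
Step 7. [r2c3∈{4}] r2c3's peers cover all but 4 ⇒ r2c3=4.
Step 8. [r4c1∈{3}] r4c1's peers cover all but 3, so r4c1=3.
Step 9. [r1c4∈{2}] nothing but 2 survives at r1c4, so r1c4=2.
Step 10. [r1c2∈{1}] nothing but 1 survives at r1c2. So r1c2=1.

Answer: 4 1 3 2 / 2 3 4 1 / 1 4 2 3 / 3 2 1 4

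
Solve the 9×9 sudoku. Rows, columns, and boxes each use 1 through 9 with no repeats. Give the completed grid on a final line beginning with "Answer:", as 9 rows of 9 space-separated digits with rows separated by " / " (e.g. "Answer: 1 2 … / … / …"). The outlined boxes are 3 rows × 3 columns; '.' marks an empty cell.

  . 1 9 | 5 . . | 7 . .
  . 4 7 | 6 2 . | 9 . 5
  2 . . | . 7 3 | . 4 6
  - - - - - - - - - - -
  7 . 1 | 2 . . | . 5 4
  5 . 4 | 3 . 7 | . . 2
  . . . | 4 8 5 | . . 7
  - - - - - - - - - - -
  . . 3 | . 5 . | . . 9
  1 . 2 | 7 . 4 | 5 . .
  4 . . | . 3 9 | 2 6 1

Step 1. [r1c6∈{8}] r1c6's peers cover all but 8 ⇒ r1c6=8.
Step 2. [r6c1∈{3,6,9}] col 1 places 9 nowhere but r6c1 ⇒ r6c1=9.
Step 3. [r8c9∈{3,8}] 8 has one home in col 9: r8c9, so r8c9=8.
Step 4. [r4c6∈{6}] r4c6's peers cover all but 6 ⇒ r4c6=6.
Step 5. [r9c4∈{8}] r9c4's peers cover all but 8. So r9c4=8.
Step 6. [r3c3∈{5,8}] across col 3, 8 lands solely at r3c3 ⇒ r3c3=8.
Step 7. [r3c7∈{1}] r3c7 has the single candidate 1 ⇒ r3c7=1.
Step 8. [r8c8∈{3}] only 3 remains possible at r8c8, so r8c8=3.
Step 9. [r5c8∈{1,8,9}] r5c8 is the only open cell in col 8 admitting 9, so r5c8=9.
Step 10. [r6c3∈{6}] only 6 remains possible at r6c3, so r6c3=6.
Step 11. [r5c2∈{8}] only 8 remains possible at r5c2. So r5c2=8.
Step 12. [r6c7∈{3}] r6c7 is down to just 3, so r6c7=3.
Step 13. [r9c2∈{5,7}] 7 has one home in row 9: r9c2. So r9c2=7.
Step 14. [r7c2∈{6}] nothing but 6 survives at r7c2. So r7c2=6.
Step 15. [r1c1∈{3,6}] in row 1, 6 fits only at r1c1, so r1c1=6.
Step 16. [r2c6∈{1}] r2c6's peers cover all but 1. So r2c6=1.
Step 17. [r5c7∈{6}] only 6 remains possible at r5c7 ⇒ r5c7=6.
Step 18. [r7c8∈{7}] r7c8 is down to just 7. So r7c8=7.
Step 19. [r4c2∈{3}] r4c2's peers cover all but 3 ⇒ r4c2=3.
Step 20. [r3c4∈{9}] nothing but 9 survives at r3c4 ⇒ r3c4=9.
Step 21. [r1c5∈{4}] r1c5 is down to just 4 ⇒ r1c5=4.
Step 22. [r3c2∈{5}] nothing but 5 survives at r3c2. So r3c2=5.
Step 23. [r1c9∈{3}] only 3 remains possible at r1c9, so r1c9=3.
Step 24. [r9c3∈{5}] r9c3's peers cover all but 5. So r9c3=5.
Step 25. [r8c2∈{9}] r8c2's peers cover all but 9 ⇒ r8c2=9.
Step 26. [r5c5∈{1}] r5c5 has the single candidate 1. So r5c5=1.
Step 27. [r2c8∈{8}] r2c8 is down to just 8 ⇒ r2c8=8.
Step 28. [r7c1∈{8}] r7c1 is down to just 8 ⇒ r7c1=8.
Step 29. [r6c8∈{1}] r6c8 is down to just 1. So r6c8=1.
Step 30. [r2c1∈{3}] nothing but 3 survives at r2c1. So r2c1=3.
Step 31. [r7c6∈{2}] r7c6 is down to just 2 ⇒ r7c6=2.
Step 32. [r7c7∈{4}] r7c7 is down to just 4 ⇒ r7c7=4.
Step 33. [r4c7∈{8}] only 8 remains possible at r4c7, so r4c7=8.
Step 34. [r4c5∈{9}] only 9 remains possible at r4c5. So r4c5=9.
Step 35. [r7c4∈{1}] r7c4 is down to just 1, so r7c4=1.
Step 36. [r6c2∈{2}] r6c2 is down to just 2 ⇒ r6c2=2.
Step 37. [r1c8∈{2}] r1c8 has the single candidate 2 ⇒ r1c8=2.
Step 38. [r8c5∈{6}] r8c5 has the single candidate 6. So r8c5=6.

Answer: 6 1 9 5 4 8 7 2 3 / 3 4 7 6 2 1 9 8 5 / 2 5 8 9 7 3 1 4 6 / 7 3 1 2 9 6 8 5 4 / 5 8 4 3 1 7 6 9 2 / 9 2 6 4 8 5 3 1 7 / 8 6 3 1 5 2 4 7 9 / 1 9 2 7 6 4 5 3 8 / 4 7 5 8 3 9 2 6 1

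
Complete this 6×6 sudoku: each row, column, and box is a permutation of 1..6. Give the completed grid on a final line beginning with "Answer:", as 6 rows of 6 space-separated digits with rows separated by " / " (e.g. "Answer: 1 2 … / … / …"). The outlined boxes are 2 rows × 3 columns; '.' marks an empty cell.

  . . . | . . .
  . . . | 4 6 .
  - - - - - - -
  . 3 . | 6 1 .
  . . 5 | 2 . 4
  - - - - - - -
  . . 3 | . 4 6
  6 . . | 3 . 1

Step 1. [r4c1∈{1}] r4c1 has the single candidate 1, so r4c1=1.
Step 2. [r6c5∈{2,5}] 2 has one home in box 6: r6c5 ⇒ r6c5=2.
Step 3. [r1c5∈{3,5}] across col 5, 5 lands solely at r1c5. So r1c5=5.
Step 4. [r1c3∈{1,2,4,6}] in col 3, 6 fits only at r1c3. So r1c3=6.
Step 5. [r5c2∈{1,2,5}] 1 has one home in row 5: r5c2 ⇒ r5c2=1.
Step 6. [r5c1∈{2,5}] r5c1 is the only open cell in row 5 admitting 2 ⇒ r5c1=2.
Step 7. [r6c3∈{4}] only 4 remains possible at r6c3. So r6c3=4.
Step 8. [r1c2∈{2,4}] across col 2, 4 lands solely at r1c2, so r1c2=4.
Step 9. [r2c2∈{2,5}] in col 2, 2 fits only at r2c2, so r2c2=2.
Step 10. [r1c1∈{3}] r1c1 is down to just 3, so r1c1=3.
Step 11. [r1c4∈{1}] r1c4 has the single candidate 1. So r1c4=1.
Step 12. [r4c2∈{6}] r4c2's peers cover all but 6 ⇒ r4c2=6.
Step 13. [r3c6∈{5}] only 5 remains possible at r3c6. So r3c6=5.
Step 14. [r2c1∈{5}] r2c1 is down to just 5 ⇒ r2c1=5.
Step 15. [r2c3∈{1}] only 1 remains possible at r2c3, so r2c3=1.
Step 16. [r2c6∈{3}] nothing but 3 survives at r2c6. So r2c6=3.
Step 17. [r4c5∈{3}] r4c5 is down to just 3, so r4c5=3.
Step 18. [r3c3∈{2}] r3c3's peers cover all but 2 ⇒ r3c3=2.
Step 19. [r5c4∈{5}] r5c4's peers cover all but 5, so r5c4=5.
Step 20. [r1c6∈{2}] r1c6 is down to just 2. So r1c6=2.
Step 21. [r3c1∈{4}] r3c1 has the single candidate 4. So r3c1=4.
Step 22. [r6c2∈{5}] r6c2's peers cover all but 5, so r6c2=5.

Answer: 3 4 6 1 5 2 / 5 2 1 4 6 3 / 4 3 2 6 1 5 / 1 6 5 2 3 4 / 2 1 3 5 4 6 / 6 5 4 3 2 1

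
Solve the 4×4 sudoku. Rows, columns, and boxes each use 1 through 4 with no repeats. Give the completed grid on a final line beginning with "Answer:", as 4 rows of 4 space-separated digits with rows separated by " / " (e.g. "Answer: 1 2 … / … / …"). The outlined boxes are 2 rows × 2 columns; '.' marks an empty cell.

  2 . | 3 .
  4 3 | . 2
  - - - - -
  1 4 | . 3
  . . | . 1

Step 1. [r3c3∈{2}] r3c3's peers cover all but 2 ⇒ r3c3=2.
Step 2. [r2c3∈{1}] nothing but 1 survives at r2c3, so r2c3=1.
Step 3. [r4c3∈{4}] only 4 remains possible at r4c3. So r4c3=4.
Step 4. [r4c2∈{2}] only 2 remains possible at r4c2 ⇒ r4c2=2.
Step 5. [r4c1∈{3}] r4c1's peers cover all but 3 ⇒ r4c1=3.
Step 6. [r1c4∈{4}] nothing but 4 survives at r1c4. So r1c4=4.
Step 7. [r1c2∈{1}] r1c2 is down to just 1. So r1c2=1.

Answer: 2 1 3 4 / 4 3 1 2 / 1 4 2 3 / 3 2 4 1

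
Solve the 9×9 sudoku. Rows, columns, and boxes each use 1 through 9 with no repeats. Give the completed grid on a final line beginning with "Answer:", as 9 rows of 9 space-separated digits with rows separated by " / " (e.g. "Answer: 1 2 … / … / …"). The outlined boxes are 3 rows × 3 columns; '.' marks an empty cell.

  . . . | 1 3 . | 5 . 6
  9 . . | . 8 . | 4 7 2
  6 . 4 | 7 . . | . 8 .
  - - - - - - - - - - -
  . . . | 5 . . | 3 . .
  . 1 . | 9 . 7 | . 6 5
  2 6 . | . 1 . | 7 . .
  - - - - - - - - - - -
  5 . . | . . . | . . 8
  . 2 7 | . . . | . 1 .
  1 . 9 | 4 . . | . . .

Step 1. [r7c4∈{2,3,6}] across col 4, 2 lands solely at r7c4 ⇒ r7c4=2.
Step 2. [r4c3∈{8}] r4c3's peers cover all but 8 ⇒ r4c3=8.
Step 3. [r1c8∈{9}] nothing but 9 survives at r1c8, so r1c8=9.
Step 4. [r6c8∈{4}] only 4 remains possible at r6c8. So r6c8=4.
Step 5. [r7c8∈{3}] r7c8's peers cover all but 3, so r7c8=3.
Step 6. [r4c8∈{2}] r4c8's peers cover all but 2 ⇒ r4c8=2.
Step 7. [r7c3∈{6}] r7c3 is down to just 6. So r7c3=6.
Step 8. [r7c7∈{9}] r7c7 has the single candidate 9. So r7c7=9.
Step 9. [r8c7∈{6}] nothing but 6 survives at r8c7, so r8c7=6.
Step 10. [r4c2∈{4,7,9}] 9 has one home in col 2: r4c2 ⇒ r4c2=9.
Step 11. [r5c3∈{3}] only 3 remains possible at r5c3 ⇒ r5c3=3.
Step 12. [r8c1∈{3,4,8}] r8c1 is the only open cell in col 1 admitting 3 ⇒ r8c1=3.
Step 13. [r9c6∈{3,5,6,8}] 3 has one home in row 9: r9c6 ⇒ r9c6=3.
Step 14. [r9c5∈{5,6,7}] r9c5 is the only open cell in row 9 admitting 6, so r9c5=6.
Step 15. [r4c5∈{4}] r4c5 has the single candidate 4, so r4c5=4.
Step 16. [r3c9∈{1,3}] in col 9, 3 fits only at r3c9, so r3c9=3.
Step 17. [r3c2∈{5}] r3c2's peers cover all but 5 ⇒ r3c2=5.
Step 18. [r8c5∈{5,9}] r8c5 is the only open cell in col 5 admitting 5 ⇒ r8c5=5.
Step 19. [r1c2∈{7,8}] in col 2, 7 fits only at r1c2 ⇒ r1c2=7.
Step 20. [r6c6∈{8}] r6c6 is down to just 8. So r6c6=8.
Step 21. [r3c5∈{2,9}] 9 has one home in col 5: r3c5 ⇒ r3c5=9.
Step 22. [r1c3∈{2}] r1c3 is down to just 2. So r1c3=2.
Step 23. [r4c6∈{6}] nothing but 6 survives at r4c6. So r4c6=6.
Step 24. [r6c4∈{3}] r6c4's peers cover all but 3, so r6c4=3.
Step 25. [r9c7∈{2}] r9c7 has the single candidate 2 ⇒ r9c7=2.
Step 26. [r4c1∈{7}] only 7 remains possible at r4c1. So r4c1=7.
Step 27. [r9c9∈{7}] r9c9's peers cover all but 7. So r9c9=7.
Step 28. [r4c9∈{1}] only 1 remains possible at r4c9, so r4c9=1.
Step 29. [r6c3∈{5}] r6c3's peers cover all but 5 ⇒ r6c3=5.
Step 30. [r9c8∈{5}] only 5 remains possible at r9c8. So r9c8=5.
Step 31. [r2c3∈{1}] only 1 remains possible at r2c3. So r2c3=1.
Step 32. [r2c2∈{3}] r2c2 has the single candidate 3. So r2c2=3.
Step 33. [r5c7∈{8}] only 8 remains possible at r5c7 ⇒ r5c7=8.
Step 34. [r1c1∈{8}] nothing but 8 survives at r1c1 ⇒ r1c1=8.
Step 35. [r7c6∈{1}] nothing but 1 survives at r7c6, so r7c6=1.
Step 36. [r5c5∈{2}] r5c5's peers cover all but 2, so r5c5=2.
Step 37. [r7c5∈{7}] nothing but 7 survives at r7c5. So r7c5=7.
Step 38. [r8c9∈{4}] r8c9's peers cover all but 4 ⇒ r8c9=4.
Step 39. [r3c6∈{2}] only 2 remains possible at r3c6 ⇒ r3c6=2.
Step 40. [r2c6∈{5}] r2c6 has the single candidate 5. So r2c6=5.
Step 41. [r2c4∈{6}] r2c4 is down to just 6. So r2c4=6.
Step 42. [r8c4∈{8}] nothing but 8 survives at r8c4 ⇒ r8c4=8.
Step 43. [r9c2∈{8}] nothing but 8 survives at r9c2 ⇒ r9c2=8.
Step 44. [r1c6∈{4}] r1c6 is down to just 4, so r1c6=4.
Step 45. [r5c1∈{4}] r5c1 has the single candidate 4 ⇒ r5c1=4.
Step 46. [r7c2∈{4}] r7c2 has the single candidate 4. So r7c2=4.
Step 47. [r8c6∈{9}] nothing but 9 survives at r8c6, so r8c6=9.
Step 48. [r6c9∈{9}] only 9 remains possible at r6c9. So r6c9=9.
Step 49. [r3c7∈{1}] only 1 remains possible at r3c7 ⇒ r3c7=1.

Answer: 8 7 2 1 3 4 5 9 6 / 9 3 1 6 8 5 4 7 2 / 6 5 4 7 9 2 1 8 3 / 7 9 8 5 4 6 3 2 1 / 4 1 3 9 2 7 8 6 5 / 2 6 5 3 1 8 7 4 9 / 5 4 6 2 7 1 9 3 8 / 3 2 7 8 5 9 6 1 4 / 1 8 9 4 6 3 2 5 7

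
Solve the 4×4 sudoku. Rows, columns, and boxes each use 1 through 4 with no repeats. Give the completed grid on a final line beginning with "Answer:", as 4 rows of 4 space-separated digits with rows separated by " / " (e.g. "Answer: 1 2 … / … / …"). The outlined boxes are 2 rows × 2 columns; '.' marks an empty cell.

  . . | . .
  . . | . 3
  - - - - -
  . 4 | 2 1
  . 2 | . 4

Step 1. [r2c2∈{1}] nothing but 1 survives at r2c2. So r2c2=1.
Step 2. [r2c1∈{2,4}] in row 2, 2 fits only at r2c1, so r2c1=2.
Step 3. [r1c1∈{3,4}] 4 has one home in col 1: r1c1, so r1c1=4.
Step 4. [r3c1∈{3}] r3c1's peers cover all but 3, so r3c1=3.
Step 5. [r1c2∈{3}] only 3 remains possible at r1c2 ⇒ r1c2=3.
Step 6. [r1c3∈{1}] only 1 remains possible at r1c3 ⇒ r1c3=1.
Step 7. [r4c1∈{1}] r4c1's peers cover all but 1 ⇒ r4c1=1.
Step 8. [r4c3∈{3}] r4c3's peers cover all but 3, so r4c3=3.
Step 9. [r2c3∈{4}] nothing but 4 survives at r2c3 ⇒ r2c3=4.
Step 10. [r1c4∈{2}] r1c4 is down to just 2, so r1c4=2.

Answer: 4 3 1 2 / 2 1 4 3 / 3 4 2 1 / 1 2 3 4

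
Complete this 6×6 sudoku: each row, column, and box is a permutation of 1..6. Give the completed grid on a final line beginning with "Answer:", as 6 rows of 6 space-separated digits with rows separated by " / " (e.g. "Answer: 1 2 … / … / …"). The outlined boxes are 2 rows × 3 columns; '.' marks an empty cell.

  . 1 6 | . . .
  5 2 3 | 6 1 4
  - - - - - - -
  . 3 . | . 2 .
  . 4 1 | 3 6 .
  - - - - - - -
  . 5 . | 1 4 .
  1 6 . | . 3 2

Step 1. [r4c6∈{5}] nothing but 5 survives at r4c6, so r4c6=5.
Step 2. [r4c1∈{2}] nothing but 2 survives at r4c1, so r4c1=2.
Step 3. [r1c5∈{5}] r1c5 is down to just 5, so r1c5=5.
Step 4. [r1c4∈{2}] r1c4 has the single candidate 2 ⇒ r1c4=2.
Step 5. [r5c1∈{3}] nothing but 3 survives at r5c1, so r5c1=3.
Step 6. [r3c1∈{6}] r3c1 has the single candidate 6. So r3c1=6.
Step 7. [r3c3∈{5}] r3c3's peers cover all but 5, so r3c3=5.
Step 8. [r3c4∈{4}] r3c4 has the single candidate 4, so r3c4=4.
Step 9. [r6c4∈{5}] r6c4 has the single candidate 5, so r6c4=5.
Step 10. [r5c3∈{2}] nothing but 2 survives at r5c3. So r5c3=2.
Step 11. [r1c1∈{4}] r1c1's peers cover all but 4. So r1c1=4.
Step 12. [r1c6∈{3}] only 3 remains possible at r1c6 ⇒ r1c6=3.
Step 13. [r6c3∈{4}] r6c3 is down to just 4, so r6c3=4.
Step 14. [r3c6∈{1}] r3c6 has the single candidate 1, so r3c6=1.
Step 15. [r5c6∈{6}] r5c6 is down to just 6 ⇒ r5c6=6.

Answer: 4 1 6 2 5 3 / 5 2 3 6 1 4 / 6 3 5 4 2 1 / 2 4 1 3 6 5 / 3 5 2 1 4 6 / 1 6 4 5 3 2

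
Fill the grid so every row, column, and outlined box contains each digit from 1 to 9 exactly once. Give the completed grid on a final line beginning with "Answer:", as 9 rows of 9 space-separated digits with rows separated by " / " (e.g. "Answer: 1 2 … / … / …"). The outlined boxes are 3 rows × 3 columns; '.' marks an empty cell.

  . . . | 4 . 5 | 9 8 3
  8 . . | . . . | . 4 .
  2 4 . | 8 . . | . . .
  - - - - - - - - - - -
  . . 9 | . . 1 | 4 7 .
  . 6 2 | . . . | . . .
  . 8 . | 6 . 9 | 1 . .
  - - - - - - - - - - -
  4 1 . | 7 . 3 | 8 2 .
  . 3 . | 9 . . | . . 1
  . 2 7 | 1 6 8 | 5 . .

Step 1. [r4c2∈{5}] r4c2 is down to just 5. So r4c2=5.
Step 2. [r1c5∈{1,2,7}] r1c5 is the only open cell in row 1 admitting 2, so r1c5=2.
Step 3. [r8c8∈{6}] nothing but 6 survives at r8c8 ⇒ r8c8=6.
Step 4. [r5c7∈{3}] r5c7 has the single candidate 3, so r5c7=3.
Step 5. [r1c1∈{1,6,7}] across col 1, 6 lands solely at r1c1 ⇒ r1c1=6.
Step 6. [r6c8∈{5}] only 5 remains possible at r6c8 ⇒ r6c8=5.
Step 7. [r3c5∈{1,3,7,9}] 9 has one home in row 3: r3c5 ⇒ r3c5=9.
Step 8. [r4c1∈{3}] r4c1's peers cover all but 3, so r4c1=3.
Step 9. [r4c9∈{2,6,8}] across row 4, 6 lands solely at r4c9 ⇒ r4c9=6.
Step 10. [r6c5∈{3,4,7}] 3 has one home in row 6: r6c5, so r6c5=3.
Step 11. [r7c9∈{9}] r7c9 has the single candidate 9 ⇒ r7c9=9.
Step 12. [r8c1∈{5}] r8c1 is down to just 5. So r8c1=5.
Step 13. [r3c3∈{1,3,5}] 3 has one home in row 3: r3c3. So r3c3=3.
Step 14. [r2c7∈{2,6,7}] across col 7, 2 lands solely at r2c7, so r2c7=2.
Step 15. [r3c9∈{5,7}] across row 3, 5 lands solely at r3c9. So r3c9=5.
Step 16. [r2c9∈{7}] r2c9 has the single candidate 7. So r2c9=7.
Step 17. [r5c5∈{4,5,7,8}] across col 5, 7 lands solely at r5c5 ⇒ r5c5=7.
Step 18. [r8c6∈{2,4}] row 8 places 2 nowhere but r8c6. So r8c6=2.
Step 19. [r1c3∈{1}] r1c3's peers cover all but 1. So r1c3=1.
Step 20. [r3c7∈{6}] r3c7 has the single candidate 6 ⇒ r3c7=6.
Step 21. [r2c3∈{5}] only 5 remains possible at r2c3 ⇒ r2c3=5.
Step 22. [r8c3∈{8}] r8c3's peers cover all but 8, so r8c3=8.
Step 23. [r2c6∈{6}] r2c6's peers cover all but 6 ⇒ r2c6=6.
Step 24. [r2c5∈{1}] only 1 remains possible at r2c5 ⇒ r2c5=1.
Step 25. [r9c8∈{3}] r9c8 is down to just 3 ⇒ r9c8=3.
Step 26. [r3c8∈{1}] r3c8 has the single candidate 1. So r3c8=1.
Step 27. [r7c3∈{6}] r7c3's peers cover all but 6 ⇒ r7c3=6.
Step 28. [r4c5∈{8}] r4c5's peers cover all but 8. So r4c5=8.
Step 29. [r1c2∈{7}] r1c2 is down to just 7, so r1c2=7.
Step 30. [r4c4∈{2}] only 2 remains possible at r4c4, so r4c4=2.
Step 31. [r2c2∈{9}] r2c2 is down to just 9. So r2c2=9.
Step 32. [r6c9∈{2}] r6c9 has the single candidate 2, so r6c9=2.
Step 33. [r5c8∈{9}] r5c8's peers cover all but 9. So r5c8=9.
Step 34. [r8c7∈{7}] r8c7's peers cover all but 7, so r8c7=7.
Step 35. [r9c9∈{4}] r9c9 has the single candidate 4. So r9c9=4.
Step 36. [r6c1∈{7}] nothing but 7 survives at r6c1 ⇒ r6c1=7.
Step 37. [r5c1∈{1}] r5c1 has the single candidate 1 ⇒ r5c1=1.
Step 38. [r5c6∈{4}] r5c6 has the single candidate 4, so r5c6=4.
Step 39. [r8c5∈{4}] r8c5 has the single candidate 4, so r8c5=4.
Step 40. [r7c5∈{5}] r7c5 is down to just 5 ⇒ r7c5=5.
Step 41. [r9c1∈{9}] only 9 remains possible at r9c1 ⇒ r9c1=9.
Step 42. [r3c6∈{7}] r3c6 has the single candidate 7. So r3c6=7.
Step 43. [r6c3∈{4}] r6c3 is down to just 4. So r6c3=4.
Step 44. [r2c4∈{3}] r2c4 has the single candidate 3 ⇒ r2c4=3.
Step 45. [r5c9∈{8}] r5c9's peers cover all but 8, so r5c9=8.
Step 46. [r5c4∈{5}] r5c4 has the single candidate 5 ⇒ r5c4=5.

Answer: 6 7 1 4 2 5 9 8 3 / 8 9 5 3 1 6 2 4 7 / 2 4 3 8 9 7 6 1 5 / 3 5 9 2 8 1 4 7 6 / 1 6 2 5 7 4 3 9 8 / 7 8 4 6 3 9 1 5 2 / 4 1 6 7 5 3 8 2 9 / 5 3 8 9 4 2 7 6 1 / 9 2 7 1 6 8 5 3 4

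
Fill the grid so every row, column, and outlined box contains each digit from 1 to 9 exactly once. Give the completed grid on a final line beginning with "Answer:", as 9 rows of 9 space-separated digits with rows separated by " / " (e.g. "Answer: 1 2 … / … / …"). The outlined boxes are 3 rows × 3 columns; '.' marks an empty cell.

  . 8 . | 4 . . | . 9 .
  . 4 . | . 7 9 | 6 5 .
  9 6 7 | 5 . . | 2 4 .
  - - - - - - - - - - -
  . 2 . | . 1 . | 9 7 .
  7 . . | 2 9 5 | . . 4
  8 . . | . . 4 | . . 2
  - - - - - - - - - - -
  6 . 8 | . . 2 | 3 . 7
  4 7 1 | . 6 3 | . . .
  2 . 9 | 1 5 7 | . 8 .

Step 1. [r6c5∈{3}] nothing but 3 survives at r6c5, so r6c5=3.
Step 2. [r5c8∈{1,3,6}] col 8 places 3 nowhere but r5c8 ⇒ r5c8=3.
Step 3. [r6c8∈{1,6}] across col 8, 6 lands solely at r6c8. So r6c8=6.
Step 4. [r6c3∈{5}] nothing but 5 survives at r6c3. So r6c3=5.
Step 5. [r2c4∈{3,8}] col 4 places 3 nowhere but r2c4 ⇒ r2c4=3.
Step 6. [r3c9∈{1,3,8}] row 3 places 3 nowhere but r3c9 ⇒ r3c9=3.
Step 7. [r1c9∈{1}] only 1 remains possible at r1c9 ⇒ r1c9=1.
Step 8. [r4c4∈{6,8}] in col 4, 6 fits only at r4c4, so r4c4=6.
Step 9. [r5c7∈{1,8}] in row 5, 8 fits only at r5c7, so r5c7=8.
Step 10. [r8c9∈{5,9}] in col 9, 9 fits only at r8c9 ⇒ r8c9=9.
Step 11. [r4c1∈{3}] r4c1 is down to just 3. So r4c1=3.
Step 12. [r3c6∈{1,8}] r3c6 is the only open cell in row 3 admitting 1, so r3c6=1.
Step 13. [r1c5∈{2}] r1c5's peers cover all but 2 ⇒ r1c5=2.
Step 14. [r5c2∈{1}] only 1 remains possible at r5c2. So r5c2=1.
Step 15. [r8c4∈{8}] only 8 remains possible at r8c4, so r8c4=8.
Step 16. [r9c2∈{3}] r9c2's peers cover all but 3, so r9c2=3.
Step 17. [r7c8∈{1}] r7c8 has the single candidate 1, so r7c8=1.
Step 18. [r1c7∈{7}] r1c7's peers cover all but 7 ⇒ r1c7=7.
Step 19. [r4c9∈{5}] r4c9 has the single candidate 5. So r4c9=5.
Step 20. [r1c3∈{3}] r1c3 has the single candidate 3, so r1c3=3.
Step 21. [r4c6∈{8}] r4c6's peers cover all but 8, so r4c6=8.
Step 22. [r8c8∈{2}] only 2 remains possible at r8c8 ⇒ r8c8=2.
Step 23. [r7c5∈{4}] r7c5's peers cover all but 4 ⇒ r7c5=4.
Step 24. [r7c4∈{9}] r7c4 has the single candidate 9. So r7c4=9.
Step 25. [r6c7∈{1}] nothing but 1 survives at r6c7 ⇒ r6c7=1.
Step 26. [r7c2∈{5}] nothing but 5 survives at r7c2, so r7c2=5.
Step 27. [r2c3∈{2}] nothing but 2 survives at r2c3, so r2c3=2.
Step 28. [r4c3∈{4}] r4c3 has the single candidate 4, so r4c3=4.
Step 29. [r9c7∈{4}] only 4 remains possible at r9c7. So r9c7=4.
Step 30. [r2c9∈{8}] r2c9 is down to just 8 ⇒ r2c9=8.
Step 31. [r5c3∈{6}] only 6 remains possible at r5c3. So r5c3=6.
Step 32. [r6c2∈{9}] r6c2 is down to just 9. So r6c2=9.
Step 33. [r8c7∈{5}] r8c7 has the single candidate 5, so r8c7=5.
Step 34. [r1c1∈{5}] nothing but 5 survives at r1c1, so r1c1=5.
Step 35. [r3c5∈{8}] r3c5 is down to just 8. So r3c5=8.
Step 36. [r9c9∈{6}] only 6 remains possible at r9c9. So r9c9=6.
Step 37. [r6c4∈{7}] nothing but 7 survives at r6c4 ⇒ r6c4=7.
Step 38. [r2c1∈{1}] nothing but 1 survives at r2c1. So r2c1=1.
Step 39. [r1c6∈{6}] r1c6 is down to just 6. So r1c6=6.

Answer: 5 8 3 4 2 6 7 9 1 / 1 4 2 3 7 9 6 5 8 / 9 6 7 5 8 1 2 4 3 / 3 2 4 6 1 8 9 7 5 / 7 1 6 2 9 5 8 3 4 / 8 9 5 7 3 4 1 6 2 / 6 5 8 9 4 2 3 1 7 / 4 7 1 8 6 3 5 2 9 / 2 3 9 1 5 7 4 8 6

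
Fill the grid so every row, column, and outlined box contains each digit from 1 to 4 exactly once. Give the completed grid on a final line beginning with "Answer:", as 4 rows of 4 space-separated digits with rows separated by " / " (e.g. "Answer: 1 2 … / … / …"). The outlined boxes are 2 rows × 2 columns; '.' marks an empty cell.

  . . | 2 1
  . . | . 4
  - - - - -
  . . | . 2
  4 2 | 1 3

Step 1. [r1c1∈{3}] r1c1's peers cover all but 3 ⇒ r1c1=3.
Step 2. [r3c1∈{1}] r3c1 is down to just 1. So r3c1=1.
Step 3. [r2c2∈{1}] r2c2 has the single candidate 1, so r2c2=1.
Step 4. [r2c3∈{3}] only 3 remains possible at r2c3. So r2c3=3.
Step 5. [r3c2∈{3}] only 3 remains possible at r3c2 ⇒ r3c2=3.
Step 6. [r1c2∈{4}] r1c2's peers cover all but 4. So r1c2=4.
Step 7. [r2c1∈{2}] only 2 remains possible at r2c1 ⇒ r2c1=2.
Step 8. [r3c3∈{4}] r3c3 has the single candidate 4. So r3c3=4.

Answer: 3 4 2 1 / 2 1 3 4 / 1 3 4 2 / 4 2 1 3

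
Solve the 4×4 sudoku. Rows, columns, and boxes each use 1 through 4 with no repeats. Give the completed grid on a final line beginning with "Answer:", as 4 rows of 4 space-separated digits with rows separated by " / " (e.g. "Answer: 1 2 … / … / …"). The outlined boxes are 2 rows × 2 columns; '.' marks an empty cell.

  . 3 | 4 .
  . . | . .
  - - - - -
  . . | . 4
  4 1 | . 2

Step 1. [r1c1∈{1,2}] in row 1, 2 fits only at r1c1, so r1c1=2.
Step 2. [r2c1∈{1}] r2c1's peers cover all but 1. So r2c1=1.
Step 3. [r4c3∈{3}] r4c3 is down to just 3, so r4c3=3.
Step 4. [r3c2∈{2}] r3c2 is down to just 2, so r3c2=2.
Step 5. [r3c1∈{3}] nothing but 3 survives at r3c1 ⇒ r3c1=3.
Step 6. [r3c3∈{1}] nothing but 1 survives at r3c3, so r3c3=1.
Step 7. [r2c3∈{2}] nothing but 2 survives at r2c3. So r2c3=2.
Step 8. [r2c2∈{4}] nothing but 4 survives at r2c2. So r2c2=4.
Step 9. [r1c4∈{1}] r1c4's peers cover all but 1 ⇒ r1c4=1.
Step 10. [r2c4∈{3}] r2c4 has the single candidate 3 ⇒ r2c4=3.

Answer: 2 3 4 1 / 1 4 2 3 / 3 2 1 4 / 4 1 3 2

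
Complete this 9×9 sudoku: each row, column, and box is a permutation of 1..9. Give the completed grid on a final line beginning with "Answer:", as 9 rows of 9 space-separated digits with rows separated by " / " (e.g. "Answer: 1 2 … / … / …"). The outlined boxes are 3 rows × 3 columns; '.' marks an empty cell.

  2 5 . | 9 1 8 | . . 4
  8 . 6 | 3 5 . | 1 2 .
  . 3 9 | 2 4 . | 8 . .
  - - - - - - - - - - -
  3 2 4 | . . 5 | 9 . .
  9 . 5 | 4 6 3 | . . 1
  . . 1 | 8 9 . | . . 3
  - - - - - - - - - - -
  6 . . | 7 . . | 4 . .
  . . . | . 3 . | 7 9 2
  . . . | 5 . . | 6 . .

Step 1. [r9c9∈{8}] nothing but 8 survives at r9c9. So r9c9=8.
Step 2. [r1c8∈{3,6,7}] in row 1, 6 fits only at r1c8, so r1c8=6.
Step 3. [r6c1∈{7}] r6c1 has the single candidate 7 ⇒ r6c1=7.
Step 4. [r9c5∈{2}] only 2 remains possible at r9c5, so r9c5=2.
Step 5. [r5c8∈{7,8}] across row 5, 7 lands solely at r5c8. So r5c8=7.
Step 6. [r2c2∈{4,7}] across row 2, 4 lands solely at r2c2 ⇒ r2c2=4.
Step 7. [r9c2∈{1,7,9}] r9c2 is the only open cell in col 2 admitting 7, so r9c2=7.
Step 8. [r3c8∈{5}] r3c8 has the single candidate 5, so r3c8=5.
Step 9. [r8c3∈{8}] r8c3 has the single candidate 8, so r8c3=8.
Step 10. [r8c2∈{1}] r8c2 has the single candidate 1. So r8c2=1.
Step 11. [r9c6∈{1,4,9}] in row 9, 9 fits only at r9c6 ⇒ r9c6=9.
Step 12. [r2c6∈{7}] r2c6 has the single candidate 7 ⇒ r2c6=7.
Step 13. [r8c6∈{4,6}] r8c6 is the only open cell in col 6 admitting 4 ⇒ r8c6=4.
Step 14. [r9c3∈{3}] r9c3 has the single candidate 3 ⇒ r9c3=3.
Step 15. [r5c7∈{2}] r5c7 is down to just 2. So r5c7=2.
Step 16. [r9c8∈{1}] only 1 remains possible at r9c8. So r9c8=1.
Step 17. [r7c6∈{1}] r7c6 has the single candidate 1, so r7c6=1.
Step 18. [r6c7∈{5}] nothing but 5 survives at r6c7. So r6c7=5.
Step 19. [r4c4∈{1}] nothing but 1 survives at r4c4. So r4c4=1.
Step 20. [r9c1∈{4}] only 4 remains possible at r9c1, so r9c1=4.
Step 21. [r3c6∈{6}] only 6 remains possible at r3c6. So r3c6=6.
Step 22. [r3c9∈{7}] nothing but 7 survives at r3c9. So r3c9=7.
Step 23. [r8c1∈{5}] only 5 remains possible at r8c1, so r8c1=5.
Step 24. [r5c2∈{8}] only 8 remains possible at r5c2. So r5c2=8.
Step 25. [r1c7∈{3}] nothing but 3 survives at r1c7, so r1c7=3.
Step 26. [r7c8∈{3}] only 3 remains possible at r7c8 ⇒ r7c8=3.
Step 27. [r6c2∈{6}] r6c2's peers cover all but 6. So r6c2=6.
Step 28. [r7c3∈{2}] r7c3 has the single candidate 2, so r7c3=2.
Step 29. [r4c5∈{7}] nothing but 7 survives at r4c5. So r4c5=7.
Step 30. [r7c2∈{9}] r7c2 is down to just 9 ⇒ r7c2=9.
Step 31. [r8c4∈{6}] r8c4 is down to just 6 ⇒ r8c4=6.
Step 32. [r7c9∈{5}] only 5 remains possible at r7c9 ⇒ r7c9=5.
Step 33. [r7c5∈{8}] only 8 remains possible at r7c5, so r7c5=8.
Step 34. [r4c9∈{6}] r4c9 has the single candidate 6 ⇒ r4c9=6.
Step 35. [r1c3∈{7}] r1c3 is down to just 7, so r1c3=7.
Step 36. [r2c9∈{9}] r2c9's peers cover all but 9. So r2c9=9.
Step 37. [r6c6∈{2}] r6c6 has the single candidate 2. So r6c6=2.
Step 38. [r3c1∈{1}] r3c1 is down to just 1. So r3c1=1.
Step 39. [r6c8∈{4}] r6c8 is down to just 4 ⇒ r6c8=4.
Step 40. [r4c8∈{8}] r4c8's peers cover all but 8. So r4c8=8.

Answer: 2 5 7 9 1 8 3 6 4 / 8 4 6 3 5 7 1 2 9 / 1 3 9 2 4 6 8 5 7 / 3 2 4 1 7 5 9 8 6 / 9 8 5 4 6 3 2 7 1 / 7 6 1 8 9 2 5 4 3 / 6 9 2 7 8 1 4 3 5 / 5 1 8 6 3 4 7 9 2 / 4 7 3 5 2 9 6 1 8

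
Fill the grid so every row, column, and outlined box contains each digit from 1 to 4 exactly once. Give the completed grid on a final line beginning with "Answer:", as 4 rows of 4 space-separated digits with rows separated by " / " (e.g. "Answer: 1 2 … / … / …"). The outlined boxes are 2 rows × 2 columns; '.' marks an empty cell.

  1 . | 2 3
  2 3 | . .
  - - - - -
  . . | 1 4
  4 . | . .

Step 1. [r4c4∈{2}] nothing but 2 survives at r4c4 ⇒ r4c4=2.
Step 2. [r3c2∈{2}] r3c2's peers cover all but 2. So r3c2=2.
Step 3. [r2c4∈{1}] only 1 remains possible at r2c4, so r2c4=1.
Step 4. [r2c3∈{4}] r2c3's peers cover all but 4, so r2c3=4.
Step 5. [r3c1∈{3}] r3c1 is down to just 3 ⇒ r3c1=3.
Step 6. [r4c3∈{3}] r4c3's peers cover all but 3 ⇒ r4c3=3.
Step 7. [r4c2∈{1}] r4c2 has the single candidate 1. So r4c2=1.
Step 8. [r1c2∈{4}] only 4 remains possible at r1c2. So r1c2=4.

Answer: 1 4 2 3 / 2 3 4 1 / 3 2 1 4 / 4 1 3 2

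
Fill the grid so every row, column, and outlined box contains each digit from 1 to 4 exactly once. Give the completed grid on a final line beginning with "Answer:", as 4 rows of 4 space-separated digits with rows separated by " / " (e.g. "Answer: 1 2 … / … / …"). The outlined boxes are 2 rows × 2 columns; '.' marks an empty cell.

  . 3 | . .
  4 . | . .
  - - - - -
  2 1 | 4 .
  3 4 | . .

Step 1. [r2c3∈{1,2,3}] across col 3, 3 lands solely at r2c3, so r2c3=3.
Step 2. [r2c4∈{1,2}] across row 2, 1 lands solely at r2c4. So r2c4=1.
Step 3. [r1c3∈{2}] r1c3's peers cover all but 2 ⇒ r1c3=2.
Step 4. [r4c3∈{1}] only 1 remains possible at r4c3 ⇒ r4c3=1.
Step 5. [r2c2∈{2}] r2c2 is down to just 2, so r2c2=2.
Step 6. [r3c4∈{3}] r3c4 has the single candidate 3, so r3c4=3.
Step 7. [r1c1∈{1}] r1c1 is down to just 1, so r1c1=1.
Step 8. [r4c4∈{2}] r4c4 has the single candidate 2 ⇒ r4c4=2.
Step 9. [r1c4∈{4}] only 4 remains possible at r1c4. So r1c4=4.

Answer: 1 3 2 4 / 4 2 3 1 / 2 1 4 3 / 3 4 1 2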